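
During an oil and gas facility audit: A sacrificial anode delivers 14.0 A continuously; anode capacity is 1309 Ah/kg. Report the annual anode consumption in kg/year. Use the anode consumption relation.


Annual consumption = current * hours per year / capacity
Rate = 14.0 * 8760 / 1309 = 93.7 kg/year

93.7 kg/year


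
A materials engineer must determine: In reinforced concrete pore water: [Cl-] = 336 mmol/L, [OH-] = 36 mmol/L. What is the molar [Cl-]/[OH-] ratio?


Threshold parameter = [Cl-] / [OH-] (molar basis; both in mmol/L, so units cancel)
Ratio = 336 / 36 = 9.33

9.33


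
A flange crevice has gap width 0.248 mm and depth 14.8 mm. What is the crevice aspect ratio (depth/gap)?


Aspect ratio = depth / gap
Ratio = 14.8 / 0.248 = 59.7

59.7


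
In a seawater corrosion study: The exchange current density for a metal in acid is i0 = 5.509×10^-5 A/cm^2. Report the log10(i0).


i0 = 5.509×10^-5 A/cm^2
log10(i0) = -4.259

-4.259


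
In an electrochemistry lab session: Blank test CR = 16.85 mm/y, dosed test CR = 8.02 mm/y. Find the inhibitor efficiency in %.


Apply the inhibitor-efficiency definition: IE = (CR_blank − CR_inh)/CR_blank × 100
IE = (16.85 − 8.02) / 16.85 × 100
IE = 8.83 / 16.85 × 100 = 52.4 %

52.4 %


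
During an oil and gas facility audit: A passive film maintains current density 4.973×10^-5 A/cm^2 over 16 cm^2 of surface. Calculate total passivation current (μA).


I = i_pass * A, then convert A → μA (×10^6)
I = 4.973×10^-5 * 16 * 10^6 = 795.68 μA

795.68 μA


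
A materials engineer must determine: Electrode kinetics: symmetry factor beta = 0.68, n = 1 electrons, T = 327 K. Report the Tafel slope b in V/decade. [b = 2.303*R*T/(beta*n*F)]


Apply the Tafel slope relation: b = 2.303*R*T/(beta*n*F)
Numerator: 2.303 * 8.314 * 327 = 6261.12
Denominator: 0.68 * 1 * 96485 = 65609.8
b = 6261.12 / 65609.8 = 0.095 V/decade

0.095 V/decade


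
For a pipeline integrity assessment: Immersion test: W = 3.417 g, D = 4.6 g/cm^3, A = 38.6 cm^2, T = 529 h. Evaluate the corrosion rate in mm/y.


Apply the mm/y weight-loss relation: CR = 87600 * W / (D * A * T)
Numerator: 87600 * 3.417 = 299329.2
Denominator: 4.6 * 38.6 * 529 = 93929.24
CR = 299329.2 / 93929.24 = 3.1868 mm/y

3.1868 mm/y


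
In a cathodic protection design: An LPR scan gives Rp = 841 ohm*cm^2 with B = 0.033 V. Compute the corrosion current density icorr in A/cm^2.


Apply the Stern-Geary relation: icorr = B / Rp
icorr = 0.033 / 841 = 3.924×10^-5 A/cm^2

3.924×10^-5 A/cm^2


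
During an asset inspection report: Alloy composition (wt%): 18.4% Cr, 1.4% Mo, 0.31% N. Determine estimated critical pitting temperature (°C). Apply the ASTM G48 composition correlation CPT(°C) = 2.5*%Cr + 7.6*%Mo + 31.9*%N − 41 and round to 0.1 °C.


Apply the ASTM G48 empirical CPT estimate: CPT(°C) = 2.5*%Cr + 7.6*%Mo + 31.9*%N − 41
2.5*18.4 = 46; 7.6*1.4 = 10.64; 31.9*0.31 = 9.889
CPT = 46 + 10.64 + 9.889 − 41 = 25.529 °C
Rounded to 0.1 °C: CPT ≈ 25.5 °C

25.5 °C


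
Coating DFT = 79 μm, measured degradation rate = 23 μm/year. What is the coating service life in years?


Service life = thickness / degradation rate
Life = 79 / 23 = 3.4 years

3.4 years


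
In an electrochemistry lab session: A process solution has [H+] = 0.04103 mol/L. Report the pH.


pH = −log10[H+]
pH = −log10(0.04103) = 1.39

1.39


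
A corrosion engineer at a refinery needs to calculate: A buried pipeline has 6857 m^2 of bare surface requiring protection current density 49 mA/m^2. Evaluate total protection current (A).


I = area * current density, then convert mA → A (÷1000)
I = 6857 * 49 / 1000 = 335.99 A

335.99 A


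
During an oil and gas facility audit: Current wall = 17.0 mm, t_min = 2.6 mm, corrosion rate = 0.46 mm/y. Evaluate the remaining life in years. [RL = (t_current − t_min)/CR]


Apply the remaining-life relation: RL = (t_current − t_min) / CR
RL = (17.0 − 2.6) / 0.46 = 14.4 / 0.46 = 31.3 years

31.3 years


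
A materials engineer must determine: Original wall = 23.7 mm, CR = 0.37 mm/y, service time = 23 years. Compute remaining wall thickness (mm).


Remaining wall = original − CR × time
t = 23.7 − 0.37*23 = 23.7 − 8.51 = 15.19 mm

15.19 mm


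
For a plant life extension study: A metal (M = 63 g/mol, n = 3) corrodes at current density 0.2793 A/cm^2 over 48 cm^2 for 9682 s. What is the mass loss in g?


Apply Faraday's law: m = i*A*t*M / (n*F)
Total charge passed Q = i*A*t = 0.2793*48*9682 = 129800.7648 C
m = Q*M/(n*F) = 129800.7648*63/(3*96485) = 28.251 g

28.251 g


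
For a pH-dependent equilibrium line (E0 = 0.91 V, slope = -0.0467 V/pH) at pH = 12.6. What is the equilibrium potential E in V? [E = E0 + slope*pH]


Apply the Pourbaix line equation: E = E0 + slope*pH
E = 0.91 + (-0.0467)*12.6 = 0.91 + (-0.58842) = 0.32158 V
Rounded to 3 decimal places: E = 0.322 V

0.322 V


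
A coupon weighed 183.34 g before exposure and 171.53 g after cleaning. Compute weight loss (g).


Weight loss = initial − final
WL = 183.34 − 171.53 = 11.81 g

11.81 g


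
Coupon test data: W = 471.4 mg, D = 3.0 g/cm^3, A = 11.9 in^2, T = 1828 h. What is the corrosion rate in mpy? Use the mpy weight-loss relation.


Apply the mpy weight-loss relation: CR = 534 * W / (D * A * T)
Numerator: 534 * 471.4 = 251727.6
Denominator: 3.0 * 11.9 * 1828 = 65259.6
CR = 251727.6 / 65259.6 = 3.857 mpy

3.857 mpy


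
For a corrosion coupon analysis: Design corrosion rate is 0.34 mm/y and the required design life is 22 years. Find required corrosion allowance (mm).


Corrosion allowance = CR × design life
CA = 0.34 * 22 = 7.48 mm

7.48 mm


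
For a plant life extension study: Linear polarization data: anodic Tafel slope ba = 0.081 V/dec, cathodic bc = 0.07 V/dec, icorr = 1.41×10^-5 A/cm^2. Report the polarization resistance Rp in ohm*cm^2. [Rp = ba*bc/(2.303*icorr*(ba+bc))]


Apply the Stern-Geary equation: Rp = ba*bc / (2.303*icorr*(ba+bc))
ba*bc = 0.081*0.07 = 0.00567
ba+bc = 0.151; 2.303*icorr*(ba+bc) = 2.303*1.41×10^-5*0.151 = 4.9033173×10^-6
Rp = 0.00567 / 4.9033173×10^-6 = 1156.36 ohm*cm^2

1156.36 ohm*cm^2


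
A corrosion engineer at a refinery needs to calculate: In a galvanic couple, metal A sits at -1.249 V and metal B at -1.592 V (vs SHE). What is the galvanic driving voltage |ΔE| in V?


Driving voltage is the absolute potential difference.
|ΔE| = |-1.249 − (-1.592)| = 0.343 V

0.343 V


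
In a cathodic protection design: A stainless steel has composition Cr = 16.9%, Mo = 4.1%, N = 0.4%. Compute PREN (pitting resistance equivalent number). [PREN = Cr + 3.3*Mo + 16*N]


Apply the PREN formula: PREN = Cr + 3.3*Mo + 16*N
PREN = 16.9 + 3.3*4.1 + 16*0.4
PREN = 16.9 + 13.53 + 6.4 = 36.83

36.83


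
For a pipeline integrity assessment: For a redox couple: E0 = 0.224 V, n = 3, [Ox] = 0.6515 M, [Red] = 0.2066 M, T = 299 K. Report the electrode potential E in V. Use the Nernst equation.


Apply the Nernst equation: E = E0 + (RT/nF)*ln([Ox]/[Red])
Step 1: RT/nF = 8.314*299/(3*96485) = 0.00858816 V
Step 2: [Ox]/[Red] = 0.6515/0.2066 = 3.153437
Step 3: ln(3.153437) = 1.148493
Step 4: correction = 0.00858816 * 1.148493 = 0.01 V
E = 0.224 + 0.01 = 0.234 V

0.234 V


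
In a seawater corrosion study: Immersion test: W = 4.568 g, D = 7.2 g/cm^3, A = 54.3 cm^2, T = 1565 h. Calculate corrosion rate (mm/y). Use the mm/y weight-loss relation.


Apply the mm/y weight-loss relation: CR = 87600 * W / (D * A * T)
Numerator: 87600 * 4.568 = 400156.8
Denominator: 7.2 * 54.3 * 1565 = 611852.4
CR = 400156.8 / 611852.4 = 0.654009 mm/y

0.654009 mm/y


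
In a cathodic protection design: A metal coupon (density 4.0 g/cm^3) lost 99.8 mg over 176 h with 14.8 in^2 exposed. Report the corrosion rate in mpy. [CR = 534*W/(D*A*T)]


Apply the mpy weight-loss relation: CR = 534 * W / (D * A * T)
Numerator: 534 * 99.8 = 53293.2
Denominator: 4.0 * 14.8 * 176 = 10419.2
CR = 53293.2 / 10419.2 = 5.115 mpy

5.115 mpy


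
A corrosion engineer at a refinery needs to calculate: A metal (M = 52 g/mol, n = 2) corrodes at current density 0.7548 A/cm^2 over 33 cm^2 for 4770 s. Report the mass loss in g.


Apply Faraday's law: m = i*A*t*M / (n*F)
Total charge passed Q = i*A*t = 0.7548*33*4770 = 118813.068 C
m = Q*M/(n*F) = 118813.068*52/(2*96485) = 32.017 g

32.017 g


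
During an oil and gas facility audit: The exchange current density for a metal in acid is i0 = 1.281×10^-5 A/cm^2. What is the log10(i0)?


i0 = 1.281×10^-5 A/cm^2
log10(i0) = -4.892

-4.892


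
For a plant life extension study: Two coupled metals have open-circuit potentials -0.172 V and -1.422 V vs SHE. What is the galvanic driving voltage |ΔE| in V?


Driving voltage is the absolute potential difference.
|ΔE| = |-0.172 − (-1.422)| = 1.25 V

1.25 V


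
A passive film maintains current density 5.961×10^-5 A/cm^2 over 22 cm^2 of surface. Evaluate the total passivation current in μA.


I = i_pass * A, then convert A → μA (×10^6)
I = 5.961×10^-5 * 22 * 10^6 = 1311.42 μA

1311.42 μA


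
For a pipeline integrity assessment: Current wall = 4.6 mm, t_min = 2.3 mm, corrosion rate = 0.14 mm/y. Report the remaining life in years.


Apply the remaining-life relation: RL = (t_current − t_min) / CR
RL = (4.6 − 2.3) / 0.14 = 2.3 / 0.14 = 16.4 years

16.4 years


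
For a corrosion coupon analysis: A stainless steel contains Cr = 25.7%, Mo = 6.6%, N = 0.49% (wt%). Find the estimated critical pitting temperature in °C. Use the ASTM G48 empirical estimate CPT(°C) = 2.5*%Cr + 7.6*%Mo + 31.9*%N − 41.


Apply the ASTM G48 empirical CPT estimate: CPT(°C) = 2.5*%Cr + 7.6*%Mo + 31.9*%N − 41
2.5*25.7 = 64.25; 7.6*6.6 = 50.16; 31.9*0.49 = 15.631
CPT = 64.25 + 50.16 + 15.631 − 41 = 89.041 °C
Rounded to 0.1 °C: CPT ≈ 89.0 °C

89.0 °C


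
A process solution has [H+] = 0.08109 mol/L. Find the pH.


pH = −log10[H+]
pH = −log10(0.08109) = 1.09

1.09


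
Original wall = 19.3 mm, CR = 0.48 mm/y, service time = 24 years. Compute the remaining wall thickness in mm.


Remaining wall = original − CR × time
t = 19.3 − 0.48*24 = 19.3 − 11.52 = 7.78 mm

7.78 mm


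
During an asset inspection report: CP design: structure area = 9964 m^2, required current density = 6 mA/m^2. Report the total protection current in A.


I = area * current density, then convert mA → A (÷1000)
I = 9964 * 6 / 1000 = 59.78 A

59.78 A


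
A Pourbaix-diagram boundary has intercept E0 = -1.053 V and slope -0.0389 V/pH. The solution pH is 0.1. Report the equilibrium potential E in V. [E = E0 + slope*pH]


Apply the Pourbaix line equation: E = E0 + slope*pH
E = -1.053 + (-0.0389)*0.1 = -1.053 + (-0.00389) = -1.05689 V
Rounded to 4 decimal places: E = -1.0569 V

-1.0569 V


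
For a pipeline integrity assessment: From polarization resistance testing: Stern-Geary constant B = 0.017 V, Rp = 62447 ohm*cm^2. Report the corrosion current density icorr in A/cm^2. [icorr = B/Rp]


Apply the Stern-Geary relation: icorr = B / Rp
icorr = 0.017 / 62447 = 2.722×10^-7 A/cm^2

2.722×10^-7 A/cm^2


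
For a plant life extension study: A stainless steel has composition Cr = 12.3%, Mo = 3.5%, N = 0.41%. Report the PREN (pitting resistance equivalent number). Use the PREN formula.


Apply the PREN formula: PREN = Cr + 3.3*Mo + 16*N
PREN = 12.3 + 3.3*3.5 + 16*0.41
PREN = 12.3 + 11.55 + 6.56 = 30.41

30.41


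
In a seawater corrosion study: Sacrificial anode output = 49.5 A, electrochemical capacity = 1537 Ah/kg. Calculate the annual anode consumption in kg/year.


Annual consumption = current * hours per year / capacity
Rate = 49.5 * 8760 / 1537 = 282.1 kg/year

282.1 kg/year


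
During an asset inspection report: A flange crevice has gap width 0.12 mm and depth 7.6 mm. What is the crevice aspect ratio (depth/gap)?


Aspect ratio = depth / gap
Ratio = 7.6 / 0.12 = 63.3

63.3


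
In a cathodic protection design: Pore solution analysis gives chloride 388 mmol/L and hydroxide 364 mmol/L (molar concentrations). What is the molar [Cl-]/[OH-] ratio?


Threshold parameter = [Cl-] / [OH-] (molar basis; both in mmol/L, so units cancel)
Ratio = 388 / 364 = 1.07

1.07


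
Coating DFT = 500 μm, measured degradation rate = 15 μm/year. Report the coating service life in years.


Service life = thickness / degradation rate
Life = 500 / 15 = 33.3 years

33.3 years


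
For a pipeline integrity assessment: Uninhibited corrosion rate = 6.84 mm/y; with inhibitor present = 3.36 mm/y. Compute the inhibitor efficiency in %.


Apply the inhibitor-efficiency definition: IE = (CR_blank − CR_inh)/CR_blank × 100
IE = (6.84 − 3.36) / 6.84 × 100
IE = 3.48 / 6.84 × 100 = 50.9 %

50.9 %


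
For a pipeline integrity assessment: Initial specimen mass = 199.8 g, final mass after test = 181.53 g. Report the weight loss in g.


Weight loss = initial − final
WL = 199.8 − 181.53 = 18.27 g

18.27 g


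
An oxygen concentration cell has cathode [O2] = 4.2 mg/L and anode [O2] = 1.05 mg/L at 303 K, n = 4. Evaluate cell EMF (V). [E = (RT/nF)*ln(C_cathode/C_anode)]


Apply the Nernst concentration-cell relation: E = (RT/nF)*ln(C_cathode/C_anode)
RT/nF = 8.314*303/(4*96485) = 0.00652729 V
ln(4.2/1.05) = 1.38629
E = 0.00652729 * 1.38629 = 0.00905 V

0.00905 V


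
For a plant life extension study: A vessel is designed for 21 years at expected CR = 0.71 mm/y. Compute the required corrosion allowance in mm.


Corrosion allowance = CR × design life
CA = 0.71 * 21 = 14.91 mm

14.91 mm


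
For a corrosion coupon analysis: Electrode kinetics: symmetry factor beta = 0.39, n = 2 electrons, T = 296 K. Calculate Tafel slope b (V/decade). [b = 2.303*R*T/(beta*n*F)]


Apply the Tafel slope relation: b = 2.303*R*T/(beta*n*F)
Numerator: 2.303 * 8.314 * 296 = 5667.55
Denominator: 0.39 * 2 * 96485 = 75258.3
b = 5667.55 / 75258.3 = 0.0753 V/decade

0.0753 V/decade


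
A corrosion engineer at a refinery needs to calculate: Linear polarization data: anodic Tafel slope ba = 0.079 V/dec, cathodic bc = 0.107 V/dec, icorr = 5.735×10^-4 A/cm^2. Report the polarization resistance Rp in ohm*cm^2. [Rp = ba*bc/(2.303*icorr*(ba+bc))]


Apply the Stern-Geary equation: Rp = ba*bc / (2.303*icorr*(ba+bc))
ba*bc = 0.079*0.107 = 0.008453
ba+bc = 0.186; 2.303*icorr*(ba+bc) = 2.303*5.735×10^-4*0.186 = 2.4566331×10^-4
Rp = 0.008453 / 2.4566331×10^-4 = 34.4 ohm*cm^2

34.4 ohm*cm^2


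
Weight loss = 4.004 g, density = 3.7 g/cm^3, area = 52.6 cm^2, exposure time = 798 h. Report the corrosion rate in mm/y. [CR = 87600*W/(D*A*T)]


Apply the mm/y weight-loss relation: CR = 87600 * W / (D * A * T)
Numerator: 87600 * 4.004 = 350750.4
Denominator: 3.7 * 52.6 * 798 = 155306.76
CR = 350750.4 / 155306.76 = 2.25844 mm/y

2.25844 mm/y


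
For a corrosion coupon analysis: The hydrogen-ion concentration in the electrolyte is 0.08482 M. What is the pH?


pH = −log10[H+]
pH = −log10(0.08482) = 1.07

1.07


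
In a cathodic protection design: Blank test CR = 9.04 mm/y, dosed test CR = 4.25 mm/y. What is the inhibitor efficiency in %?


Apply the inhibitor-efficiency definition: IE = (CR_blank − CR_inh)/CR_blank × 100
IE = (9.04 − 4.25) / 9.04 × 100
IE = 4.79 / 9.04 × 100 = 53.0 %

53.0 %


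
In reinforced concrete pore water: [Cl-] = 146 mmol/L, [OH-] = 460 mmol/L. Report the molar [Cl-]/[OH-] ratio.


Threshold parameter = [Cl-] / [OH-] (molar basis; both in mmol/L, so units cancel)
Ratio = 146 / 460 = 0.32

0.32


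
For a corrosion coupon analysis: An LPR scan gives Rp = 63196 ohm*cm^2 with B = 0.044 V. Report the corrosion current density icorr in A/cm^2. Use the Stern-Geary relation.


Apply the Stern-Geary relation: icorr = B / Rp
icorr = 0.044 / 63196 = 6.962×10^-7 A/cm^2

6.962×10^-7 A/cm^2


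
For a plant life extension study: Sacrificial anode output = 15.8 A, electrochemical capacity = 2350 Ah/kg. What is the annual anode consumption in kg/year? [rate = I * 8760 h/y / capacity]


Annual consumption = current * hours per year / capacity
Rate = 15.8 * 8760 / 2350 = 58.9 kg/year

58.9 kg/year


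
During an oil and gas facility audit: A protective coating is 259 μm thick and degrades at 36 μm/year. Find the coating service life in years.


Service life = thickness / degradation rate
Life = 259 / 36 = 7.2 years

7.2 years


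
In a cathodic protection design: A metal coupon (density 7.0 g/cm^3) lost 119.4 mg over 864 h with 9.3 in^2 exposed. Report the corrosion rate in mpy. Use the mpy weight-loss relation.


Apply the mpy weight-loss relation: CR = 534 * W / (D * A * T)
Numerator: 534 * 119.4 = 63759.6
Denominator: 7.0 * 9.3 * 864 = 56246.4
CR = 63759.6 / 56246.4 = 1.13358 mpy

1.13358 mpy


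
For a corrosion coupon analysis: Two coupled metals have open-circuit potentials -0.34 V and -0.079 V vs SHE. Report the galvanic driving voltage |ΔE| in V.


Driving voltage is the absolute potential difference.
|ΔE| = |-0.34 − (-0.079)| = 0.261 V

0.261 V


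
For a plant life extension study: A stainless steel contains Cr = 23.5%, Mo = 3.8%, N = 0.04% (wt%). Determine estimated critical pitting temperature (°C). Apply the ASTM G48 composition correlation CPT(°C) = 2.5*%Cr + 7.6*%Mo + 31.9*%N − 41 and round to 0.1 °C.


Apply the ASTM G48 empirical CPT estimate: CPT(°C) = 2.5*%Cr + 7.6*%Mo + 31.9*%N − 41
2.5*23.5 = 58.75; 7.6*3.8 = 28.88; 31.9*0.04 = 1.276
CPT = 58.75 + 28.88 + 1.276 − 41 = 47.906 °C
Rounded to 0.1 °C: CPT ≈ 47.9 °C

47.9 °C


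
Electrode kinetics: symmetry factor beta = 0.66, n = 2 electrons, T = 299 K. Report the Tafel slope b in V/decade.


Apply the Tafel slope relation: b = 2.303*R*T/(beta*n*F)
Numerator: 2.303 * 8.314 * 299 = 5725.0
Denominator: 0.66 * 2 * 96485 = 127360.2
b = 5725.0 / 127360.2 = 0.045 V/decade

0.045 V/decade


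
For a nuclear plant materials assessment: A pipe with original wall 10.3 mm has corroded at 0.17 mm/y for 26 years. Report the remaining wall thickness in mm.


Remaining wall = original − CR × time
t = 10.3 − 0.17*26 = 10.3 − 4.42 = 5.88 mm

5.88 mm


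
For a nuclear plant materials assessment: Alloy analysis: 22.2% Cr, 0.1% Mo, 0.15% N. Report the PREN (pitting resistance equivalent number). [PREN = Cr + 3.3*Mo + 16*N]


Apply the PREN formula: PREN = Cr + 3.3*Mo + 16*N
PREN = 22.2 + 3.3*0.1 + 16*0.15
PREN = 22.2 + 0.33 + 2.4 = 24.93

24.93


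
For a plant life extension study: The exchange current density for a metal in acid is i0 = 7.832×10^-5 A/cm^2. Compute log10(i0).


i0 = 7.832×10^-5 A/cm^2
log10(i0) = -4.106

-4.106


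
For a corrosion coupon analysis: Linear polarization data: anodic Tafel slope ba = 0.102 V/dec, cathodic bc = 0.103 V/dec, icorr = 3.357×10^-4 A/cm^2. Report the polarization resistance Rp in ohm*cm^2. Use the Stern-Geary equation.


Apply the Stern-Geary equation: Rp = ba*bc / (2.303*icorr*(ba+bc))
ba*bc = 0.102*0.103 = 0.010506
ba+bc = 0.205; 2.303*icorr*(ba+bc) = 2.303*3.357×10^-4*0.205 = 1.5848901×10^-4
Rp = 0.010506 / 1.5848901×10^-4 = 66.29 ohm*cm^2

66.29 ohm*cm^2


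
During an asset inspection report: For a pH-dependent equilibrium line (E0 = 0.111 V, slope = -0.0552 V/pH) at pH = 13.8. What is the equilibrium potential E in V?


Apply the Pourbaix line equation: E = E0 + slope*pH
E = 0.111 + (-0.0552)*13.8 = 0.111 + (-0.76176) = -0.65076 V
Rounded to 3 decimal places: E = -0.651 V

-0.651 V


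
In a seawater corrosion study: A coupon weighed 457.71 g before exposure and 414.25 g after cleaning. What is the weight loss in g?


Weight loss = initial − final
WL = 457.71 − 414.25 = 43.46 g

43.46 g


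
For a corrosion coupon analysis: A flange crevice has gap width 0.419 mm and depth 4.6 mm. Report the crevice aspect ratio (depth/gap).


Aspect ratio = depth / gap
Ratio = 4.6 / 0.419 = 11.0

11.0


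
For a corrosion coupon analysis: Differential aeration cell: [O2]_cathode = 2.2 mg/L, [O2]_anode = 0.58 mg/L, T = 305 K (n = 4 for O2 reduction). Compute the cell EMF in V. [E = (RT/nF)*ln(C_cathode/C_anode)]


Apply the Nernst concentration-cell relation: E = (RT/nF)*ln(C_cathode/C_anode)
RT/nF = 8.314*305/(4*96485) = 0.00657037 V
ln(2.2/0.58) = 1.33318
E = 0.00657037 * 1.33318 = 0.00876 V

0.00876 V


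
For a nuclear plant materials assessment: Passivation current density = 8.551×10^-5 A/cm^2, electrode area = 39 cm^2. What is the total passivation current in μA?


I = i_pass * A, then convert A → μA (×10^6)
I = 8.551×10^-5 * 39 * 10^6 = 3334.89 μA

3334.89 μA


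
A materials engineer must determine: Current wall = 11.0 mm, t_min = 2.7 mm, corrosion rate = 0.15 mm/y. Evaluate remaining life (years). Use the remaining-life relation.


Apply the remaining-life relation: RL = (t_current − t_min) / CR
RL = (11.0 − 2.7) / 0.15 = 8.3 / 0.15 = 55.3 years

55.3 years


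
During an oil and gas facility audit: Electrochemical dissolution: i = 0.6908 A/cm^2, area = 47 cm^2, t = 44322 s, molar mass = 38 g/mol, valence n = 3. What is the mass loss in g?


Apply Faraday's law: m = i*A*t*M / (n*F)
Total charge passed Q = i*A*t = 0.6908*47*44322 = 1439028.9672 C
m = Q*M/(n*F) = 1439028.9672*38/(3*96485) = 188.9175 g

188.9175 g


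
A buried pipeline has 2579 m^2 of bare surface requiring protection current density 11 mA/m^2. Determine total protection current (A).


I = area * current density, then convert mA → A (÷1000)
I = 2579 * 11 / 1000 = 28.37 A

28.37 A


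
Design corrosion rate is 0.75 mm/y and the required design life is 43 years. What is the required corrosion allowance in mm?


Corrosion allowance = CR × design life
CA = 0.75 * 43 = 32.25 mm

32.25 mm


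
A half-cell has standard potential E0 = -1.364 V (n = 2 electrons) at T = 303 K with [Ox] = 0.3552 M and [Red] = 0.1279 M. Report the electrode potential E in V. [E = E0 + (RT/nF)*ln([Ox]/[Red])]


Apply the Nernst equation: E = E0 + (RT/nF)*ln([Ox]/[Red])
Step 1: RT/nF = 8.314*303/(2*96485) = 0.01305458 V
Step 2: [Ox]/[Red] = 0.3552/0.1279 = 2.77717
Step 3: ln(2.77717) = 1.021432
Step 4: correction = 0.01305458 * 1.021432 = 0.013 V
E = -1.364 + 0.013 = -1.351 V

-1.351 V


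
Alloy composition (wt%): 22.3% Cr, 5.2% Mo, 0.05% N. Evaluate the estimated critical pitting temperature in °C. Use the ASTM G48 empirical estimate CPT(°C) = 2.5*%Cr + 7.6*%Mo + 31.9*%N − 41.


Apply the ASTM G48 empirical CPT estimate: CPT(°C) = 2.5*%Cr + 7.6*%Mo + 31.9*%N − 41
2.5*22.3 = 55.75; 7.6*5.2 = 39.52; 31.9*0.05 = 1.595
CPT = 55.75 + 39.52 + 1.595 − 41 = 55.865 °C
Rounded to 0.1 °C: CPT ≈ 55.9 °C

55.9 °C


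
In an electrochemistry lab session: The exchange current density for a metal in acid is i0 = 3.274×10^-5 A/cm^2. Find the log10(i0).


i0 = 3.274×10^-5 A/cm^2
log10(i0) = -4.485

-4.485


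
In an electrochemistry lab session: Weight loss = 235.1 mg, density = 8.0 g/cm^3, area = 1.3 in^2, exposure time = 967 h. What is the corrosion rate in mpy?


Apply the mpy weight-loss relation: CR = 534 * W / (D * A * T)
Numerator: 534 * 235.1 = 125543.4
Denominator: 8.0 * 1.3 * 967 = 10056.8
CR = 125543.4 / 10056.8 = 12.48343 mpy

12.48343 mpy


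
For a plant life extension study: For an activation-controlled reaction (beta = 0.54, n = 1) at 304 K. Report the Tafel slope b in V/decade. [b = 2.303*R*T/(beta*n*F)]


Apply the Tafel slope relation: b = 2.303*R*T/(beta*n*F)
Numerator: 2.303 * 8.314 * 304 = 5820.73
Denominator: 0.54 * 1 * 96485 = 52101.9
b = 5820.73 / 52101.9 = 0.112 V/decade

0.112 V/decade


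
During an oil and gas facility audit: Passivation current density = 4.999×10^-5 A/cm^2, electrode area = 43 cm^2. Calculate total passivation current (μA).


I = i_pass * A, then convert A → μA (×10^6)
I = 4.999×10^-5 * 43 * 10^6 = 2149.57 μA

2149.57 μA


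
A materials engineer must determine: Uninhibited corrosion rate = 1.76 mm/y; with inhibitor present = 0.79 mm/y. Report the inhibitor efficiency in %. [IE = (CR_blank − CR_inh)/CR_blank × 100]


Apply the inhibitor-efficiency definition: IE = (CR_blank − CR_inh)/CR_blank × 100
IE = (1.76 − 0.79) / 1.76 × 100
IE = 0.97 / 1.76 × 100 = 55.1 %

55.1 %


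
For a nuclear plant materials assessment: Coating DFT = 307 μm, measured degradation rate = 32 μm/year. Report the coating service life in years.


Service life = thickness / degradation rate
Life = 307 / 32 = 9.6 years

9.6 years


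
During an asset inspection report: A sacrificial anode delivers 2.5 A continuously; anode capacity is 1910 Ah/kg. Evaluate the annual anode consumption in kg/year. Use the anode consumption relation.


Annual consumption = current * hours per year / capacity
Rate = 2.5 * 8760 / 1910 = 11.5 kg/year

11.5 kg/year


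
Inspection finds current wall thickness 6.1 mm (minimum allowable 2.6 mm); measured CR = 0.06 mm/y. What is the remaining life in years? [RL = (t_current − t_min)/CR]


Apply the remaining-life relation: RL = (t_current − t_min) / CR
RL = (6.1 − 2.6) / 0.06 = 3.5 / 0.06 = 58.3 years

58.3 years


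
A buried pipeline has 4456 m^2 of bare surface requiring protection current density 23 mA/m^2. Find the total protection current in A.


I = area * current density, then convert mA → A (÷1000)
I = 4456 * 23 / 1000 = 102.49 A

102.49 A


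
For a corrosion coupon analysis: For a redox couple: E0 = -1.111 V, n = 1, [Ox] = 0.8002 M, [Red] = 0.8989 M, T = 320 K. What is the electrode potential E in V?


Apply the Nernst equation: E = E0 + (RT/nF)*ln([Ox]/[Red])
Step 1: RT/nF = 8.314*320/(1*96485) = 0.02757403 V
Step 2: [Ox]/[Red] = 0.8002/0.8989 = 0.890199
Step 3: ln(0.890199) = -0.11631
Step 4: correction = 0.02757403 * -0.11631 = -0.0032 V
E = -1.111 + -0.0032 = -1.1142 V

-1.1142 V


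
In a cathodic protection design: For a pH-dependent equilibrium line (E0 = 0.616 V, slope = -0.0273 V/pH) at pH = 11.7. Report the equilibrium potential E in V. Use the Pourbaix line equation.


Apply the Pourbaix line equation: E = E0 + slope*pH
E = 0.616 + (-0.0273)*11.7 = 0.616 + (-0.31941) = 0.29659 V
Rounded to 4 decimal places: E = 0.2966 V

0.2966 V


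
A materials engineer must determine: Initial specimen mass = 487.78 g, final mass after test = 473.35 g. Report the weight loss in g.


Weight loss = initial − final
WL = 487.78 − 473.35 = 14.43 g

14.43 g


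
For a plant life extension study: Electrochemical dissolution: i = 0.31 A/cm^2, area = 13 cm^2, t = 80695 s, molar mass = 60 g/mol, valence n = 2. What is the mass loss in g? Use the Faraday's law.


Apply Faraday's law: m = i*A*t*M / (n*F)
Total charge passed Q = i*A*t = 0.31*13*80695 = 325200.85 C
m = Q*M/(n*F) = 325200.85*60/(2*96485) = 101.114 g

101.114 g


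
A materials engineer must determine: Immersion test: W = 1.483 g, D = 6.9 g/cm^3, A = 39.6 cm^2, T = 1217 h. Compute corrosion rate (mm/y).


Apply the mm/y weight-loss relation: CR = 87600 * W / (D * A * T)
Numerator: 87600 * 1.483 = 129910.8
Denominator: 6.9 * 39.6 * 1217 = 332533.08
CR = 129910.8 / 332533.08 = 0.3907 mm/y

0.3907 mm/y


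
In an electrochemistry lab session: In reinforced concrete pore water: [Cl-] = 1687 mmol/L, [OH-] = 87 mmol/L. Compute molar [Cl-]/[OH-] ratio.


Threshold parameter = [Cl-] / [OH-] (molar basis; both in mmol/L, so units cancel)
Ratio = 1687 / 87 = 19.39

19.39


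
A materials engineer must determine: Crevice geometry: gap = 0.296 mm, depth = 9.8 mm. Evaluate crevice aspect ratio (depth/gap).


Aspect ratio = depth / gap
Ratio = 9.8 / 0.296 = 33.1

33.1


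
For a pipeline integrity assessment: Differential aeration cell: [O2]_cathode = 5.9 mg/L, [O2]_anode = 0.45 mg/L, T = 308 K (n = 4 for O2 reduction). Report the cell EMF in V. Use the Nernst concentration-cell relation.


Apply the Nernst concentration-cell relation: E = (RT/nF)*ln(C_cathode/C_anode)
RT/nF = 8.314*308/(4*96485) = 0.006635 V
ln(5.9/0.45) = 2.57346
E = 0.006635 * 2.57346 = 0.01707 V

0.01707 V


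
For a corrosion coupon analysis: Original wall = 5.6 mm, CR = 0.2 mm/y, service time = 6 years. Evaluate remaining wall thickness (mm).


Remaining wall = original − CR × time
t = 5.6 − 0.2*6 = 5.6 − 1.2 = 4.4 mm

4.4 mm


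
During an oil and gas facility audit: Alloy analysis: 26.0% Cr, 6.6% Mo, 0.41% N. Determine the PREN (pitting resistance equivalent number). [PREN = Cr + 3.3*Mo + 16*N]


Apply the PREN formula: PREN = Cr + 3.3*Mo + 16*N
PREN = 26.0 + 3.3*6.6 + 16*0.41
PREN = 26.0 + 21.78 + 6.56 = 54.34

54.34


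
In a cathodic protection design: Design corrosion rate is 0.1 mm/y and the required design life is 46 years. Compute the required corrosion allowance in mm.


Corrosion allowance = CR × design life
CA = 0.1 * 46 = 4.6 mm

4.6 mm


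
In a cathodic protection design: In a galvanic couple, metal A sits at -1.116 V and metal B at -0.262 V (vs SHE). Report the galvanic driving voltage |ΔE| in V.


Driving voltage is the absolute potential difference.
|ΔE| = |-1.116 − (-0.262)| = 0.854 V

0.854 V


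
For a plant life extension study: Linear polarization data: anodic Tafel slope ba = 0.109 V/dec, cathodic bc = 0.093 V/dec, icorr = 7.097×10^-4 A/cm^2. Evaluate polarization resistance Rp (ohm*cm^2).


Apply the Stern-Geary equation: Rp = ba*bc / (2.303*icorr*(ba+bc))
ba*bc = 0.109*0.093 = 0.010137
ba+bc = 0.202; 2.303*icorr*(ba+bc) = 2.303*7.097×10^-4*0.202 = 3.301567×10^-4
Rp = 0.010137 / 3.301567×10^-4 = 30.7 ohm*cm^2

30.7 ohm*cm^2


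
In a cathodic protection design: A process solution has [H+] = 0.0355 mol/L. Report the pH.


pH = −log10[H+]
pH = −log10(0.0355) = 1.45

1.45


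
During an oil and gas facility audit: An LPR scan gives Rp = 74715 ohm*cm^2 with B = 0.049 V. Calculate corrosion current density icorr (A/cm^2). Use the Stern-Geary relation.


Apply the Stern-Geary relation: icorr = B / Rp
icorr = 0.049 / 74715 = 6.558×10^-7 A/cm^2

6.558×10^-7 A/cm^2


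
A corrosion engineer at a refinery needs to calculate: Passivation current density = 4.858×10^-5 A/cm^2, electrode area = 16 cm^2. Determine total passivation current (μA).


I = i_pass * A, then convert A → μA (×10^6)
I = 4.858×10^-5 * 16 * 10^6 = 777.28 μA

777.28 μA


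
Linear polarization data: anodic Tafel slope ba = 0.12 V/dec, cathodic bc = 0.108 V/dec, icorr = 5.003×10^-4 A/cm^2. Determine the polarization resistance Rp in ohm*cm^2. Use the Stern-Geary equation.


Apply the Stern-Geary equation: Rp = ba*bc / (2.303*icorr*(ba+bc))
ba*bc = 0.12*0.108 = 0.01296
ba+bc = 0.228; 2.303*icorr*(ba+bc) = 2.303*5.003×10^-4*0.228 = 2.6269953×10^-4
Rp = 0.01296 / 2.6269953×10^-4 = 49.3 ohm*cm^2

49.3 ohm*cm^2


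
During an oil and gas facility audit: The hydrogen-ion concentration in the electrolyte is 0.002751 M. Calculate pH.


pH = −log10[H+]
pH = −log10(0.002751) = 2.56

2.56


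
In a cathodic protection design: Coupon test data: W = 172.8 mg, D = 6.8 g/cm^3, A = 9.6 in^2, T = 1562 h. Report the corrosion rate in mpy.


Apply the mpy weight-loss relation: CR = 534 * W / (D * A * T)
Numerator: 534 * 172.8 = 92275.2
Denominator: 6.8 * 9.6 * 1562 = 101967.36
CR = 92275.2 / 101967.36 = 0.905 mpy

0.905 mpy


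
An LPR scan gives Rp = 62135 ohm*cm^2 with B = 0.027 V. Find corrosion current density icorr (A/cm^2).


Apply the Stern-Geary relation: icorr = B / Rp
icorr = 0.027 / 62135 = 4.345×10^-7 A/cm^2

4.345×10^-7 A/cm^2


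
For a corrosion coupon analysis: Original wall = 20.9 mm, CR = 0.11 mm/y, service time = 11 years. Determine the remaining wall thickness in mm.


Remaining wall = original − CR × time
t = 20.9 − 0.11*11 = 20.9 − 1.21 = 19.69 mm

19.69 mm


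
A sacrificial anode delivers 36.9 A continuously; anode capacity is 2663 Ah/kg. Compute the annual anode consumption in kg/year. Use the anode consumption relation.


Annual consumption = current * hours per year / capacity
Rate = 36.9 * 8760 / 2663 = 121.4 kg/year

121.4 kg/year


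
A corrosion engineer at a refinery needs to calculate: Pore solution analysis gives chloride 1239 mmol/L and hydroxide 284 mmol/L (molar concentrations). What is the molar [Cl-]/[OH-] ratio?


Threshold parameter = [Cl-] / [OH-] (molar basis; both in mmol/L, so units cancel)
Ratio = 1239 / 284 = 4.36

4.36


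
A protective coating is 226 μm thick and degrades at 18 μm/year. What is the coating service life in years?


Service life = thickness / degradation rate
Life = 226 / 18 = 12.6 years

12.6 years


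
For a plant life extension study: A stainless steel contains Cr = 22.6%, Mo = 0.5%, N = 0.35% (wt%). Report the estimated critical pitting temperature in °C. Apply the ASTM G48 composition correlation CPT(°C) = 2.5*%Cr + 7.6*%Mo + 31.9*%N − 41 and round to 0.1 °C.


Apply the ASTM G48 empirical CPT estimate: CPT(°C) = 2.5*%Cr + 7.6*%Mo + 31.9*%N − 41
2.5*22.6 = 56.5; 7.6*0.5 = 3.8; 31.9*0.35 = 11.165
CPT = 56.5 + 3.8 + 11.165 − 41 = 30.465 °C
Rounded to 0.1 °C: CPT ≈ 30.5 °C

30.5 °C


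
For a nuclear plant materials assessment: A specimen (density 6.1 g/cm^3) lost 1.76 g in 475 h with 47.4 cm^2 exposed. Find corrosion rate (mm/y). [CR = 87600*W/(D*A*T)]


Apply the mm/y weight-loss relation: CR = 87600 * W / (D * A * T)
Numerator: 87600 * 1.76 = 154176.0
Denominator: 6.1 * 47.4 * 475 = 137341.5
CR = 154176.0 / 137341.5 = 1.122574 mm/y

1.122574 mm/y


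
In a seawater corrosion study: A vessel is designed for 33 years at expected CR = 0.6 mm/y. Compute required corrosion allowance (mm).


Corrosion allowance = CR × design life
CA = 0.6 * 33 = 19.8 mm

19.8 mm


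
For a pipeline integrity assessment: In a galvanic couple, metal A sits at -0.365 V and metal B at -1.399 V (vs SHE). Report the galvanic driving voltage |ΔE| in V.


Driving voltage is the absolute potential difference.
|ΔE| = |-0.365 − (-1.399)| = 1.034 V

1.034 V


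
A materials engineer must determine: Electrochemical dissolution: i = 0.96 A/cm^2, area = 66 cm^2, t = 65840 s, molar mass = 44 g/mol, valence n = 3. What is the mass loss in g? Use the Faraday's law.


Apply Faraday's law: m = i*A*t*M / (n*F)
Total charge passed Q = i*A*t = 0.96*66*65840 = 4171622.4 C
m = Q*M/(n*F) = 4171622.4*44/(3*96485) = 634.128 g

634.128 g


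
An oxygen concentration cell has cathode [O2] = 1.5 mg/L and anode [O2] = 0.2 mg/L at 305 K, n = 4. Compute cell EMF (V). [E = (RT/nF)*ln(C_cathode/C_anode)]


Apply the Nernst concentration-cell relation: E = (RT/nF)*ln(C_cathode/C_anode)
RT/nF = 8.314*305/(4*96485) = 0.00657037 V
ln(1.5/0.2) = 2.0149
E = 0.00657037 * 2.0149 = 0.01324 V

0.01324 V


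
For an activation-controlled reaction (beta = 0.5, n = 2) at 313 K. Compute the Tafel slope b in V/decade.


Apply the Tafel slope relation: b = 2.303*R*T/(beta*n*F)
Numerator: 2.303 * 8.314 * 313 = 5993.06
Denominator: 0.5 * 2 * 96485 = 96485.0
b = 5993.06 / 96485.0 = 0.062 V/decade

0.062 V/decade


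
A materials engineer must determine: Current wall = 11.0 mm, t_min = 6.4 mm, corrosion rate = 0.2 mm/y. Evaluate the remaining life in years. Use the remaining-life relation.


Apply the remaining-life relation: RL = (t_current − t_min) / CR
RL = (11.0 − 6.4) / 0.2 = 4.6 / 0.2 = 23.0 years

23.0 years


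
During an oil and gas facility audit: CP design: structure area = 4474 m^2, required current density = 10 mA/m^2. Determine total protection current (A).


I = area * current density, then convert mA → A (÷1000)
I = 4474 * 10 / 1000 = 44.74 A

44.74 A


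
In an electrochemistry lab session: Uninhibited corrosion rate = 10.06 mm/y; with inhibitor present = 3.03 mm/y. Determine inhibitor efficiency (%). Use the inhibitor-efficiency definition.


Apply the inhibitor-efficiency definition: IE = (CR_blank − CR_inh)/CR_blank × 100
IE = (10.06 − 3.03) / 10.06 × 100
IE = 7.03 / 10.06 × 100 = 69.9 %

69.9 %


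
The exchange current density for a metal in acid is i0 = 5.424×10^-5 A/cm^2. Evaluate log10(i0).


i0 = 5.424×10^-5 A/cm^2
log10(i0) = -4.266

-4.266


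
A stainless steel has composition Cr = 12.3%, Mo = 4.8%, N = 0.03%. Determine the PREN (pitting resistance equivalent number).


Apply the PREN formula: PREN = Cr + 3.3*Mo + 16*N
PREN = 12.3 + 3.3*4.8 + 16*0.03
PREN = 12.3 + 15.84 + 0.48 = 28.62

28.62


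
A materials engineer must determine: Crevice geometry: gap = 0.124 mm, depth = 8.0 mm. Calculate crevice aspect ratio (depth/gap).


Aspect ratio = depth / gap
Ratio = 8.0 / 0.124 = 64.5

64.5


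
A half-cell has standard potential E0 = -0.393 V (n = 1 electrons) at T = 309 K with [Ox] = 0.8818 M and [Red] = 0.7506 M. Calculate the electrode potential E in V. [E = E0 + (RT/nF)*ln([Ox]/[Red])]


Apply the Nernst equation: E = E0 + (RT/nF)*ln([Ox]/[Red])
Step 1: RT/nF = 8.314*309/(1*96485) = 0.02662617 V
Step 2: [Ox]/[Red] = 0.8818/0.7506 = 1.174793
Step 3: ln(1.174793) = 0.161092
Step 4: correction = 0.02662617 * 0.161092 = 0.0043 V
E = -0.393 + 0.0043 = -0.3887 V

-0.3887 V


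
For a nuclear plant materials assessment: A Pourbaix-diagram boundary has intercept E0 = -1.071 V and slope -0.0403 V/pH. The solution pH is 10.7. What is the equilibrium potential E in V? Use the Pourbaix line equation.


Apply the Pourbaix line equation: E = E0 + slope*pH
E = -1.071 + (-0.0403)*10.7 = -1.071 + (-0.43121) = -1.50221 V
Rounded to 4 decimal places: E = -1.5022 V

-1.5022 V


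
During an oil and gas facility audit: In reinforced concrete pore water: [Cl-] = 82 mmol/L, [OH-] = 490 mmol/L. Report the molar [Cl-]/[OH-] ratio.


Threshold parameter = [Cl-] / [OH-] (molar basis; both in mmol/L, so units cancel)
Ratio = 82 / 490 = 0.17

0.17


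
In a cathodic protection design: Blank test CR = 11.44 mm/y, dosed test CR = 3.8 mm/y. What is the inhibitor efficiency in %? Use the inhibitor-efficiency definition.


Apply the inhibitor-efficiency definition: IE = (CR_blank − CR_inh)/CR_blank × 100
IE = (11.44 − 3.8) / 11.44 × 100
IE = 7.64 / 11.44 × 100 = 66.8 %

66.8 %


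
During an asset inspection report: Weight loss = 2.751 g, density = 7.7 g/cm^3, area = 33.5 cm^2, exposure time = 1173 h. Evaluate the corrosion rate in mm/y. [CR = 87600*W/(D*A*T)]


Apply the mm/y weight-loss relation: CR = 87600 * W / (D * A * T)
Numerator: 87600 * 2.751 = 240987.6
Denominator: 7.7 * 33.5 * 1173 = 302575.35
CR = 240987.6 / 302575.35 = 0.79645 mm/y

0.79645 mm/y


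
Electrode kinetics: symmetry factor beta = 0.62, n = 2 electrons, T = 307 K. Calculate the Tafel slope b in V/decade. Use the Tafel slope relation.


Apply the Tafel slope relation: b = 2.303*R*T/(beta*n*F)
Numerator: 2.303 * 8.314 * 307 = 5878.17
Denominator: 0.62 * 2 * 96485 = 119641.4
b = 5878.17 / 119641.4 = 0.049 V/decade

0.049 V/decade


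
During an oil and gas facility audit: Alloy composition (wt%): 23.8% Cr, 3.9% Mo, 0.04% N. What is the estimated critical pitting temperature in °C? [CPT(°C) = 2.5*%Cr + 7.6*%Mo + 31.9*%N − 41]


Apply the ASTM G48 empirical CPT estimate: CPT(°C) = 2.5*%Cr + 7.6*%Mo + 31.9*%N − 41
2.5*23.8 = 59.5; 7.6*3.9 = 29.64; 31.9*0.04 = 1.276
CPT = 59.5 + 29.64 + 1.276 − 41 = 49.416 °C
Rounded to 0.1 °C: CPT ≈ 49.4 °C

49.4 °C


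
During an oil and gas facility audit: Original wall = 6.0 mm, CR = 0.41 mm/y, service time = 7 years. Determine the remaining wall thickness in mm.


Remaining wall = original − CR × time
t = 6.0 − 0.41*7 = 6.0 − 2.87 = 3.13 mm

3.13 mm


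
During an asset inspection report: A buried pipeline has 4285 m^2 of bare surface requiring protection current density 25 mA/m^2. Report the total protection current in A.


I = area * current density, then convert mA → A (÷1000)
I = 4285 * 25 / 1000 = 107.13 A

107.13 A


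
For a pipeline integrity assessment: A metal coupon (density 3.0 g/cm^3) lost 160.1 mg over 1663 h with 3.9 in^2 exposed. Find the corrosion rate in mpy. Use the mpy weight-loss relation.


Apply the mpy weight-loss relation: CR = 534 * W / (D * A * T)
Numerator: 534 * 160.1 = 85493.4
Denominator: 3.0 * 3.9 * 1663 = 19457.1
CR = 85493.4 / 19457.1 = 4.394 mpy

4.394 mpy
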